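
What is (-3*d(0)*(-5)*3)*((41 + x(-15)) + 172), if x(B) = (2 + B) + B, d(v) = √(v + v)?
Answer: 0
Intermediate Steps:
d(v) = √2*√v (d(v) = √(2*v) = √2*√v)
x(B) = 2 + 2*B
(-3*d(0)*(-5)*3)*((41 + x(-15)) + 172) = (-3*(√2*√0)*(-5)*3)*((41 + (2 + 2*(-15))) + 172) = (-3*(√2*0)*(-5)*3)*((41 + (2 - 30)) + 172) = (-3*0*(-5)*3)*((41 - 28) + 172) = (-0*3)*(13 + 172) = -3*0*185 = 0*185 = 0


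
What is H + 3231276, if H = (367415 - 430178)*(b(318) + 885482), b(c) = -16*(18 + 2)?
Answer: -55552191330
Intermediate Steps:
b(c) = -320 (b(c) = -16*20 = -320)
H = -55555422606 (H = (367415 - 430178)*(-320 + 885482) = -62763*885162 = -55555422606)
H + 3231276 = -55555422606 + 3231276 = -55552191330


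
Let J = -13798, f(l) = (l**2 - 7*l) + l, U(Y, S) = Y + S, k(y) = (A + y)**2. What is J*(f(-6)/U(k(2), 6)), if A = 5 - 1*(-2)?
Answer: -331152/29 ≈ -11419.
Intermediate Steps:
A = 7 (A = 5 + 2 = 7)
k(y) = (7 + y)**2
U(Y, S) = S + Y
f(l) = l**2 - 6*l
J*(f(-6)/U(k(2), 6)) = -13798*(-6*(-6 - 6))/(6 + (7 + 2)**2) = -13798*(-6*(-12))/(6 + 9**2) = -993456/(6 + 81) = -993456/87 = -13798*24/29 = -331152/29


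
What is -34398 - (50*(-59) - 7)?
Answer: -31441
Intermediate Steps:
-34398 - (50*(-59) - 7) = -34398 - (-2950 - 7) = -34398 - 1*(-2957) = -34398 + 2957 = -31441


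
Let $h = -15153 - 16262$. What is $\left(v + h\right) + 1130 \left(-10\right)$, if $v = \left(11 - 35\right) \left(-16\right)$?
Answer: $-42331$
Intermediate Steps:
$h = -31415$ ($h = -15153 - 16262 = -31415$)
$v = 384$ ($v = \left(-24\right) \left(-16\right) = 384$)
$\left(v + h\right) + 1130 \left(-10\right) = \left(384 - 31415\right) + 1130 \left(-10\right) = -31031 - 11300 = -42331$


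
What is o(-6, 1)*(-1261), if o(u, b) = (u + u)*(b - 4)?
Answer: -45396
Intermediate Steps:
o(u, b) = 2*u*(-4 + b) (o(u, b) = (2*u)*(-4 + b) = 2*u*(-4 + b))
o(-6, 1)*(-1261) = (2*(-6)*(-4 + 1))*(-1261) = (2*(-6)*(-3))*(-1261) = 36*(-1261) = -45396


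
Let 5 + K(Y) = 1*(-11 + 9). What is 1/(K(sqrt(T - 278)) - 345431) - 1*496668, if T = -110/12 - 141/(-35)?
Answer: -171568000585/345438 ≈ -4.9667e+5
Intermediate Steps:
T = -1079/210 (T = -110*1/12 - 141*(-1/35) = -55/6 + 141/35 = -1079/210 ≈ -5.1381)
K(Y) = -7 (K(Y) = -5 + 1*(-11 + 9) = -5 + 1*(-2) = -5 - 2 = -7)
1/(K(sqrt(T - 278)) - 345431) - 1*496668 = 1/(-7 - 345431) - 1*496668 = 1/(-345438) - 496668 = -1/345438 - 496668 = -171568000585/345438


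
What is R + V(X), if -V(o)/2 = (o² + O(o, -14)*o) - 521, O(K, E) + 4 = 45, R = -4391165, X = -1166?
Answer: -7013623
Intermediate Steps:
O(K, E) = 41 (O(K, E) = -4 + 45 = 41)
V(o) = 1042 - 82*o - 2*o² (V(o) = -2*((o² + 41*o) - 521) = -2*(-521 + o² + 41*o) = 1042 - 82*o - 2*o²)
R + V(X) = -4391165 + (1042 - 82*(-1166) - 2*(-1166)²) = -4391165 + (1042 + 95612 - 2*1359556) = -4391165 + (1042 + 95612 - 2719112) = -4391165 - 2622458 = -7013623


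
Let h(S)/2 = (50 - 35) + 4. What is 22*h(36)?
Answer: 836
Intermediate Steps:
h(S) = 38 (h(S) = 2*((50 - 35) + 4) = 2*(15 + 4) = 2*19 = 38)
22*h(36) = 22*38 = 836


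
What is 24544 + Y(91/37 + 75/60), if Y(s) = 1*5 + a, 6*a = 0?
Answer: 24549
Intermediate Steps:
a = 0 (a = (⅙)*0 = 0)
Y(s) = 5 (Y(s) = 1*5 + 0 = 5 + 0 = 5)
24544 + Y(91/37 + 75/60) = 24544 + 5 = 24549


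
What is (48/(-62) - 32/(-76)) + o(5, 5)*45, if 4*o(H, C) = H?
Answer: 131693/2356 ≈ 55.897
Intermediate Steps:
o(H, C) = H/4
(48/(-62) - 32/(-76)) + o(5, 5)*45 = (48/(-62) - 32/(-76)) + ((¼)*5)*45 = (48*(-1/62) - 32*(-1/76)) + (5/4)*45 = (-24/31 + 8/19) + 225/4 = -208/589 + 225/4 = 131693/2356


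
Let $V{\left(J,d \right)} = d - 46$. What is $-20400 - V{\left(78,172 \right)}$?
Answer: $-20526$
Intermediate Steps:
$V{\left(J,d \right)} = -46 + d$
$-20400 - V{\left(78,172 \right)} = -20400 - \left(-46 + 172\right) = -20400 - 126 = -20526$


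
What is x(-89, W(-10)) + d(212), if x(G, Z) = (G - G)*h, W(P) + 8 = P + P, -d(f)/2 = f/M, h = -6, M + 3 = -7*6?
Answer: 424/45 ≈ 9.4222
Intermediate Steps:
M = -45 (M = -3 - 7*6 = -3 - 42 = -45)
d(f) = 2*f/45 (d(f) = -2*f/(-45) = -2*f*(-1)/45 = -(-2)*f/45 = 2*f/45)
W(P) = -8 + 2*P (W(P) = -8 + (P + P) = -8 + 2*P)
x(G, Z) = 0 (x(G, Z) = (G - G)*(-6) = 0*(-6) = 0)
x(-89, W(-10)) + d(212) = 0 + (2/45)*212 = 0 + 424/45 = 424/45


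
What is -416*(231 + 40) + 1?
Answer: -112735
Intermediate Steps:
-416*(231 + 40) + 1 = -416*271 + 1 = -112736 + 1 = -112735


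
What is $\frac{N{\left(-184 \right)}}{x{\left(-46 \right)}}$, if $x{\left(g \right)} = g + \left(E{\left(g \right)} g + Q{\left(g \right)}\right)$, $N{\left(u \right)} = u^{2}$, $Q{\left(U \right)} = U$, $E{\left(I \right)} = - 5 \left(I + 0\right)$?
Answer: $- \frac{92}{29} \approx -3.1724$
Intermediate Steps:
$E{\left(I \right)} = - 5 I$
$x{\left(g \right)} = - 5 g^{2} + 2 g$ ($x{\left(g \right)} = g + \left(- 5 g g + g\right) = g - \left(- g + 5 g^{2}\right) = - 5 g^{2} + 2 g$)
$\frac{N{\left(-184 \right)}}{x{\left(-46 \right)}} = \frac{\left(-184\right)^{2}}{\left(-46\right) \left(2 - -230\right)} = \frac{33856}{\left(-46\right) \left(2 + 230\right)} = \frac{33856}{\left(-46\right) 232} = \frac{33856}{-10672} = 33856 \left(- \frac{1}{10672}\right) = - \frac{92}{29}$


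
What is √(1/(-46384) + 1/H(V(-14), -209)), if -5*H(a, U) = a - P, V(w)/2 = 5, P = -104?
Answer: I*√19170997131/660972 ≈ 0.20948*I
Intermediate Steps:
V(w) = 10 (V(w) = 2*5 = 10)
H(a, U) = -104/5 - a/5 (H(a, U) = -(a - 1*(-104))/5 = -(a + 104)/5 = -(104 + a)/5 = -104/5 - a/5)
√(1/(-46384) + 1/H(V(-14), -209)) = √(1/(-46384) + 1/(-104/5 - ⅕*10)) = √(-1/46384 + 1/(-104/5 - 2)) = √(-1/46384 + 1/(-114/5)) = √(-1/46384 - 5/114) = √(-116017/2643888) = I*√19170997131/660972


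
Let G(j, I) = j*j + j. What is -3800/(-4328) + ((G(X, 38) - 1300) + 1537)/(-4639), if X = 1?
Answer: 2074226/2509699 ≈ 0.82648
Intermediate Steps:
G(j, I) = j + j² (G(j, I) = j² + j = j + j²)
-3800/(-4328) + ((G(X, 38) - 1300) + 1537)/(-4639) = -3800/(-4328) + ((1*(1 + 1) - 1300) + 1537)/(-4639) = -3800*(-1/4328) + ((1*2 - 1300) + 1537)*(-1/4639) = 475/541 + ((2 - 1300) + 1537)*(-1/4639) = 475/541 + (-1298 + 1537)*(-1/4639) = 475/541 + 239*(-1/4639) = 475/541 - 239/4639 = 2074226/2509699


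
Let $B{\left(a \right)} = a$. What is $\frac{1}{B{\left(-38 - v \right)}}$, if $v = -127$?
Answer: $\frac{1}{89} \approx 0.011236$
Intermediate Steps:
$\frac{1}{B{\left(-38 - v \right)}} = \frac{1}{-38 - -127} = \frac{1}{-38 + 127} = \frac{1}{89}$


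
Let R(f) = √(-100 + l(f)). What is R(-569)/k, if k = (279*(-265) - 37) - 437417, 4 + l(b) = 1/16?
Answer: -I*√1663/2045556 ≈ -1.9936e-5*I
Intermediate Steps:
l(b) = -63/16 (l(b) = -4 + 1/16 = -63/16)
R(f) = I*√1663/4 (R(f) = √(-100 - 63/16) = √(-1663/16) = I*√1663/4)
k = -511389 (k = (-73935 - 37) - 437417 = -73972 - 437417 = -511389)
R(-569)/k = (I*√1663/4)/(-511389) = (I*√1663/4)*(-1/511389) = -I*√1663/2045556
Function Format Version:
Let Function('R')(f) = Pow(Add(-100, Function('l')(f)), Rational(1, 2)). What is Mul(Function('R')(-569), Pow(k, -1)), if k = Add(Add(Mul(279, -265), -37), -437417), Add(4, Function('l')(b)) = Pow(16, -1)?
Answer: Mul(Rational(-1, 2045556), I, Pow(1663, Rational(1, 2))) ≈ Mul(-1.9936e-5, I)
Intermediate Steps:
Function('l')(b) = Rational(-63, 16) (Function('l')(b) = Add(-4, Pow(16, -1)) = Add(-4, Rational(1, 16)) = Rational(-63, 16))
Function('R')(f) = Mul(Rational(1, 4), I, Pow(1663, Rational(1, 2))) (Function('R')(f) = Pow(Add(-100, Rational(-63, 16)), Rational(1, 2)) = Pow(Rational(-1663, 16), Rational(1, 2)) = Mul(Rational(1, 4), I, Pow(1663, Rational(1, 2))))
k = -511389 (k = Add(Add(-73935, -37), -437417) = Add(-73972, -437417) = -511389)
Mul(Function('R')(-569), Pow(k, -1)) = Mul(Mul(Rational(1, 4), I, Pow(1663, Rational(1, 2))), Pow(-511389, -1)) = Mul(Mul(Rational(1, 4), I, Pow(1663, Rational(1, 2))), Rational(-1, 511389)) = Mul(Rational(-1, 2045556), I, Pow(1663, Rational(1, 2)))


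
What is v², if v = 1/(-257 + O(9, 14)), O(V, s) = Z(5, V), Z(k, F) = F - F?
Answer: 1/66049 ≈ 1.5140e-5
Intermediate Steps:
Z(k, F) = 0
O(V, s) = 0
v = -1/257 (v = 1/(-257 + 0) = 1/(-257) = -1/257 ≈ -0.0038911)
v² = (-1/257)² = 1/66049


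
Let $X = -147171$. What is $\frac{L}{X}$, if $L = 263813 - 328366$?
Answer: $\frac{64553}{147171} \approx 0.43863$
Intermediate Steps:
$L = -64553$ ($L = 263813 - 328366 = -64553$)
$\frac{L}{X} = - \frac{64553}{-147171} = \left(-64553\right) \left(- \frac{1}{147171}\right) = \frac{64553}{147171}$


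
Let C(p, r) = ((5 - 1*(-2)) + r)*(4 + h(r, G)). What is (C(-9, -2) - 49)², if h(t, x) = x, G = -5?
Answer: 2916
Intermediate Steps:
C(p, r) = -7 - r (C(p, r) = ((5 - 1*(-2)) + r)*(4 - 5) = ((5 + 2) + r)*(-1) = (7 + r)*(-1) = -7 - r)
(C(-9, -2) - 49)² = ((-7 - 1*(-2)) - 49)² = ((-7 + 2) - 49)² = (-5 - 49)² = (-54)² = 2916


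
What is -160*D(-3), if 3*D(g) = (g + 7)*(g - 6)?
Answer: 1920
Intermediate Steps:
D(g) = (-6 + g)*(7 + g)/3 (D(g) = ((g + 7)*(g - 6))/3 = ((7 + g)*(-6 + g))/3 = ((-6 + g)*(7 + g))/3 = (-6 + g)*(7 + g)/3)
-160*D(-3) = -160*(-14 + (1/3)*(-3) + (1/3)*(-3)**2) = -160*(-14 - 1 + (1/3)*9) = -160*(-14 - 1 + 3) = -160*(-12) = -20*(-96) = 1920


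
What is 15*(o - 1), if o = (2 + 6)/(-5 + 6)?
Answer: 105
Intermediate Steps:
o = 8 (o = 8/1 = 8*1 = 8)
15*(o - 1) = 15*(8 - 1) = 15*7 = 105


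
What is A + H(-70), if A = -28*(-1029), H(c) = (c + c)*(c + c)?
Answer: 48412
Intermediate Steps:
H(c) = 4*c**2 (H(c) = (2*c)*(2*c) = 4*c**2)
A = 28812
A + H(-70) = 28812 + 4*(-70)**2 = 28812 + 4*4900 = 28812 + 19600 = 48412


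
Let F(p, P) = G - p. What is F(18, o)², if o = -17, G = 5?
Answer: 169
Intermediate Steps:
F(p, P) = 5 - p
F(18, o)² = (5 - 1*18)² = (5 - 18)² = (-13)² = 169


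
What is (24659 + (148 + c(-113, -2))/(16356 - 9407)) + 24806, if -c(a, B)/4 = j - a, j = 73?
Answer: 343731689/6949 ≈ 49465.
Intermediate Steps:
c(a, B) = -292 + 4*a (c(a, B) = -4*(73 - a) = -292 + 4*a)
(24659 + (148 + c(-113, -2))/(16356 - 9407)) + 24806 = (24659 + (148 + (-292 + 4*(-113)))/(16356 - 9407)) + 24806 = (24659 + (148 + (-292 - 452))/6949) + 24806 = (24659 + (148 - 744)*(1/6949)) + 24806 = (24659 - 596*1/6949) + 24806 = (24659 - 596/6949) + 24806 = 171354795/6949 + 24806 = 343731689/6949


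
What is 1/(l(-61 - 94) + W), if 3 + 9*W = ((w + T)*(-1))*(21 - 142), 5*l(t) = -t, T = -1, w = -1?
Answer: 9/34 ≈ 0.26471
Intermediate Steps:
l(t) = -t/5 (l(t) = (-t)/5 = -t/5)
W = -245/9 (W = -⅓ + (((-1 - 1)*(-1))*(21 - 142))/9 = -⅓ + (-2*(-1)*(-121))/9 = -⅓ + (2*(-121))/9 = -⅓ + (⅑)*(-242) = -⅓ - 242/9 = -245/9 ≈ -27.222)
1/(l(-61 - 94) + W) = 1/(-(-61 - 94)/5 - 245/9) = 1/(-⅕*(-155) - 245/9) = 1/(31 - 245/9) = 1/(34/9) = 9/34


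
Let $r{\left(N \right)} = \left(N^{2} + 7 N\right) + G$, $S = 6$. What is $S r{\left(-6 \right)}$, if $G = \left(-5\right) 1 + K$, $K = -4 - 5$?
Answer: $-120$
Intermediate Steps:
$K = -9$ ($K = -4 - 5 = -9$)
$G = -14$ ($G = \left(-5\right) 1 - 9 = -5 - 9 = -14$)
$r{\left(N \right)} = -14 + N^{2} + 7 N$ ($r{\left(N \right)} = \left(N^{2} + 7 N\right) - 14 = -14 + N^{2} + 7 N$)
$S r{\left(-6 \right)} = 6 \left(-14 + \left(-6\right)^{2} + 7 \left(-6\right)\right) = 6 \left(-14 + 36 - 42\right) = 6 \left(-20\right) = -120$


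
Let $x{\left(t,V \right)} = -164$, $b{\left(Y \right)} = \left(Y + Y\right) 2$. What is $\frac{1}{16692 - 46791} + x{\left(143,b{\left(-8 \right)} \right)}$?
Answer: $- \frac{4936237}{30099} \approx -164.0$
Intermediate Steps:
$b{\left(Y \right)} = 4 Y$ ($b{\left(Y \right)} = 2 Y 2 = 4 Y$)
$\frac{1}{16692 - 46791} + x{\left(143,b{\left(-8 \right)} \right)} = \frac{1}{16692 - 46791} - 164 = \frac{1}{-30099} - 164 = - \frac{1}{30099} - 164 = - \frac{4936237}{30099}$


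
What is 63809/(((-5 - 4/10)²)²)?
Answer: 39880625/531441 ≈ 75.042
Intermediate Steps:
63809/(((-5 - 4/10)²)²) = 63809/(((-5 - 4*⅒)²)²) = 63809/(((-5 - ⅖)²)²) = 63809/(((-27/5)²)²) = 63809/((729/25)²) = 63809/(531441/625) = 63809*(625/531441) = 39880625/531441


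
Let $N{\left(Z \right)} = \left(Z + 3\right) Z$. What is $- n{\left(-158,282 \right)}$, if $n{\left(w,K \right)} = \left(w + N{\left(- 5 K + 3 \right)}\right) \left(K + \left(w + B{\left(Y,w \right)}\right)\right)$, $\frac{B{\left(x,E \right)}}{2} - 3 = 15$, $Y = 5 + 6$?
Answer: $-316043200$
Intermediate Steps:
$Y = 11$
$B{\left(x,E \right)} = 36$ ($B{\left(x,E \right)} = 6 + 2 \cdot 15 = 6 + 30 = 36$)
$N{\left(Z \right)} = Z \left(3 + Z\right)$ ($N{\left(Z \right)} = \left(3 + Z\right) Z = Z \left(3 + Z\right)$)
$n{\left(w,K \right)} = \left(w + \left(3 - 5 K\right) \left(6 - 5 K\right)\right) \left(36 + K + w\right)$ ($n{\left(w,K \right)} = \left(w + \left(- 5 K + 3\right) \left(3 - \left(-3 + 5 K\right)\right)\right) \left(K + \left(w + 36\right)\right) = \left(w + \left(3 - 5 K\right) \left(3 - \left(-3 + 5 K\right)\right)\right) \left(K + \left(36 + w\right)\right) = \left(w + \left(3 - 5 K\right) \left(6 - 5 K\right)\right) \left(36 + K + w\right)$)
$- n{\left(-158,282 \right)} = - (648 + \left(-158\right)^{2} - 451764 + 25 \cdot 282^{3} + 54 \left(-158\right) + 855 \cdot 282^{2} - 12408 \left(-158\right) + 25 \left(-158\right) 282^{2}) = - (648 + 24964 - 451764 + 25 \cdot 22425768 - 8532 + 855 \cdot 79524 + 1960464 + 25 \left(-158\right) 79524) = - (648 + 24964 - 451764 + 560644200 - 8532 + 67993020 + 1960464 - 314119800) = \left(-1\right) 316043200 = -316043200$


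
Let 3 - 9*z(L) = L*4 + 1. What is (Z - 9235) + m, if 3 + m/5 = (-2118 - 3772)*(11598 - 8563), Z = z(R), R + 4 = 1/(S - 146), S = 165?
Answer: -15285689662/171 ≈ -8.9390e+7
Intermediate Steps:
R = -75/19 (R = -4 + 1/(165 - 146) = -4 + 1/19 = -75/19 ≈ -3.9474)
z(L) = 2/9 - 4*L/9 (z(L) = ⅓ - (L*4 + 1)/9 = ⅓ - (4*L + 1)/9 = ⅓ - (1 + 4*L)/9 = ⅓ + (-⅑ - 4*L/9) = 2/9 - 4*L/9)
Z = 338/171 (Z = 2/9 - 4/9*(-75/19) = 2/9 + 100/57 = 338/171 ≈ 1.9766)
m = -89380765 (m = -15 + 5*((-2118 - 3772)*(11598 - 8563)) = -15 + 5*(-5890*3035) = -15 + 5*(-17876150) = -15 - 89380750 = -89380765)
(Z - 9235) + m = (338/171 - 9235) - 89380765 = -1578847/171 - 89380765 = -15285689662/171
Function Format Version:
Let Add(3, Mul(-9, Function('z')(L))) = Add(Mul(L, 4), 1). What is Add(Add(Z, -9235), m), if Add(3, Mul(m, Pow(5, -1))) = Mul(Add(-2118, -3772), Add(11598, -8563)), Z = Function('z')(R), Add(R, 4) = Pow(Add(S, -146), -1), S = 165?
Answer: Rational(-15285689662, 171) ≈ -8.9390e+7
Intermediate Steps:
R = Rational(-75, 19) (R = Add(-4, Pow(Add(165, -146), -1)) = Add(-4, Pow(19, -1)) = Add(-4, Rational(1, 19)) = Rational(-75, 19) ≈ -3.9474)
Function('z')(L) = Add(Rational(2, 9), Mul(Rational(-4, 9), L)) (Function('z')(L) = Add(Rational(1, 3), Mul(Rational(-1, 9), Add(Mul(L, 4), 1))) = Add(Rational(1, 3), Mul(Rational(-1, 9), Add(Mul(4, L), 1))) = Add(Rational(1, 3), Mul(Rational(-1, 9), Add(1, Mul(4, L)))) = Add(Rational(1, 3), Add(Rational(-1, 9), Mul(Rational(-4, 9), L))) = Add(Rational(2, 9), Mul(Rational(-4, 9), L)))
Z = Rational(338, 171) (Z = Add(Rational(2, 9), Mul(Rational(-4, 9), Rational(-75, 19))) = Add(Rational(2, 9), Rational(100, 57)) = Rational(338, 171) ≈ 1.9766)
m = -89380765 (m = Add(-15, Mul(5, Mul(Add(-2118, -3772), Add(11598, -8563)))) = Add(-15, Mul(5, Mul(-5890, 3035))) = Add(-15, Mul(5, -17876150)) = Add(-15, -89380750) = -89380765)
Add(Add(Z, -9235), m) = Add(Add(Rational(338, 171), -9235), -89380765) = Add(Rational(-1578847, 171), -89380765) = Rational(-15285689662, 171)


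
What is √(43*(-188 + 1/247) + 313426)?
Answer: √18628620699/247 ≈ 552.58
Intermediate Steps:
√(43*(-188 + 1/247) + 313426) = √(43*(-46435/247) + 313426) = √(-1996705/247 + 313426) = √(75419517/247) = √18628620699/247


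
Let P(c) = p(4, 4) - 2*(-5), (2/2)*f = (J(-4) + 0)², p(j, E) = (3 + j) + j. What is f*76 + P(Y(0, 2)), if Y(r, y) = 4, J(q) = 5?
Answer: 1921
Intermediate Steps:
p(j, E) = 3 + 2*j
f = 25 (f = (5 + 0)² = 5² = 25)
P(c) = 21 (P(c) = (3 + 2*4) - 2*(-5) = (3 + 8) + 10 = 11 + 10 = 21)
f*76 + P(Y(0, 2)) = 25*76 + 21 = 1900 + 21 = 1921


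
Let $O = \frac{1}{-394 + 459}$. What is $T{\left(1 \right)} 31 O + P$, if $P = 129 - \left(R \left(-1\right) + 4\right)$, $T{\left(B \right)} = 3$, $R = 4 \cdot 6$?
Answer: $\frac{9778}{65} \approx 150.43$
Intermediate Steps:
$R = 24$
$O = \frac{1}{65} \approx 0.015385$
$P = 149$ ($P = 129 - \left(24 \left(-1\right) + 4\right) = 129 - \left(-24 + 4\right) = 129 - -20 = 129 + 20 = 149$)
$T{\left(1 \right)} 31 O + P = 3 \cdot 31 \cdot \frac{1}{65} + 149 = 93 \cdot \frac{1}{65} + 149 = \frac{93}{65} + 149 = \frac{9778}{65}$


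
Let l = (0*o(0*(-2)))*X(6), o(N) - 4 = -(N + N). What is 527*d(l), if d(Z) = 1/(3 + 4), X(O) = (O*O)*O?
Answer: 527/7 ≈ 75.286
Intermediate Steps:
o(N) = 4 - 2*N (o(N) = 4 - (N + N) = 4 - 2*N)
X(O) = O**3 (X(O) = O**2*O = O**3)
l = 0 (l = (0*(4 - 0*(-2)))*6**3 = (0*(4 - 2*0))*216 = (0*(4 + 0))*216 = (0*4)*216 = 0*216 = 0)
d(Z) = 1/7
527*d(l) = 527*(1/7) = 527/7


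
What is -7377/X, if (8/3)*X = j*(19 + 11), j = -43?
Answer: 9836/645 ≈ 15.250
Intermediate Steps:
X = -1935/4 (X = 3*(-43*(19 + 11))/8 = 3*(-43*30)/8 = (3/8)*(-1290) = -1935/4 ≈ -483.75)
-7377/X = -7377/(-1935/4) = -7377*(-4/1935) = 9836/645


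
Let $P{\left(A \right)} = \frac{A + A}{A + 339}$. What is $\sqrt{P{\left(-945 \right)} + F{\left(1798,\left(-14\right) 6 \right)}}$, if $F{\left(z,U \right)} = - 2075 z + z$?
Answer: $\frac{i \sqrt{38040027637}}{101} \approx 1931.1 i$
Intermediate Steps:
$F{\left(z,U \right)} = - 2074 z$
$P{\left(A \right)} = \frac{2 A}{339 + A}$
$\sqrt{P{\left(-945 \right)} + F{\left(1798,\left(-14\right) 6 \right)}} = \sqrt{2 \left(-945\right) \frac{1}{339 - 945} - 3729052} = \sqrt{2 \left(-945\right) \frac{1}{-606} - 3729052} = \sqrt{2 \left(-945\right) \left(- \frac{1}{606}\right) - 3729052} = \sqrt{\frac{315}{101} - 3729052} = \sqrt{- \frac{376633937}{101}} = \frac{i \sqrt{38040027637}}{101}$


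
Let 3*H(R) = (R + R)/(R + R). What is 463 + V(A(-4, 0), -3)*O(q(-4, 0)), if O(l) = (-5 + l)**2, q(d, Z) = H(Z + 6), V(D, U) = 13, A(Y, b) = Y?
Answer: 6715/9 ≈ 746.11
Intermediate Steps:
H(R) = 1/3 (H(R) = ((R + R)/(R + R))/3 = ((2*R)/((2*R)))/3 = ((2*R)*(1/(2*R)))/3 = (1/3)*1 = 1/3)
q(d, Z) = 1/3
463 + V(A(-4, 0), -3)*O(q(-4, 0)) = 463 + 13*(-5 + 1/3)**2 = 463 + 13*(-14/3)**2 = 463 + 13*(196/9) = 463 + 2548/9 = 6715/9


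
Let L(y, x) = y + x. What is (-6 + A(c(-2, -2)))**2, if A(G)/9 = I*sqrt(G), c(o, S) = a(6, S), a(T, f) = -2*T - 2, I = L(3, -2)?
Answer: -1098 - 108*I*sqrt(14) ≈ -1098.0 - 404.1*I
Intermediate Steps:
L(y, x) = x + y
I = 1 (I = -2 + 3 = 1)
a(T, f) = -2 - 2*T
c(o, S) = -14 (c(o, S) = -2 - 2*6 = -2 - 12 = -14)
A(G) = 9*sqrt(G) (A(G) = 9*(1*sqrt(G)) = 9*sqrt(G))
(-6 + A(c(-2, -2)))**2 = (-6 + 9*sqrt(-14))**2 = (-6 + 9*(I*sqrt(14)))**2 = (-6 + 9*I*sqrt(14))**2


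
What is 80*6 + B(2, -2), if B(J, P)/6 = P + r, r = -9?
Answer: 414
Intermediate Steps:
B(J, P) = -54 + 6*P (B(J, P) = 6*(P - 9) = 6*(-9 + P) = -54 + 6*P)
80*6 + B(2, -2) = 80*6 + (-54 + 6*(-2)) = 480 + (-54 - 12) = 480 - 66 = 414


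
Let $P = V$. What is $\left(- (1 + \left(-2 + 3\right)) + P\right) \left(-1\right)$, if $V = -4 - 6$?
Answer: $12$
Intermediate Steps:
$V = -10$
$P = -10$
$\left(- (1 + \left(-2 + 3\right)) + P\right) \left(-1\right) = \left(- (1 + \left(-2 + 3\right)) - 10\right) \left(-1\right) = \left(- (1 + 1) - 10\right) \left(-1\right) = \left(\left(-1\right) 2 - 10\right) \left(-1\right) = \left(-2 - 10\right) \left(-1\right) = \left(-12\right) \left(-1\right) = 12$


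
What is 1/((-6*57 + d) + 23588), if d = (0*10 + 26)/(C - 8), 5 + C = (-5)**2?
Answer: 6/139489 ≈ 4.3014e-5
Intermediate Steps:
C = 20 (C = -5 + (-5)**2 = -5 + 25 = 20)
d = 13/6 (d = (0*10 + 26)/(20 - 8) = (0 + 26)/12 = 26*(1/12) = 13/6 ≈ 2.1667)
1/((-6*57 + d) + 23588) = 1/((-6*57 + 13/6) + 23588) = 1/((-342 + 13/6) + 23588) = 1/(-2039/6 + 23588) = 1/(139489/6) = 6/139489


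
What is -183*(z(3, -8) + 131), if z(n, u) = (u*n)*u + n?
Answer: -59658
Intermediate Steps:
z(n, u) = n + n*u² (z(n, u) = (n*u)*u + n = n*u² + n = n + n*u²)
-183*(z(3, -8) + 131) = -183*(3*(1 + (-8)²) + 131) = -183*(3*(1 + 64) + 131) = -183*(3*65 + 131) = -183*(195 + 131) = -183*326 = -59658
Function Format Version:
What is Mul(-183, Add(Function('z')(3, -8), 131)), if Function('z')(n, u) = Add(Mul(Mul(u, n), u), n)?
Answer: -59658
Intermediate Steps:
Function('z')(n, u) = Add(n, Mul(n, Pow(u, 2))) (Function('z')(n, u) = Add(Mul(Mul(n, u), u), n) = Add(Mul(n, Pow(u, 2)), n) = Add(n, Mul(n, Pow(u, 2))))
Mul(-183, Add(Function('z')(3, -8), 131)) = Mul(-183, Add(Mul(3, Add(1, Pow(-8, 2))), 131)) = Mul(-183, Add(Mul(3, Add(1, 64)), 131)) = Mul(-183, Add(Mul(3, 65), 131)) = Mul(-183, Add(195, 131)) = Mul(-183, 326) = -59658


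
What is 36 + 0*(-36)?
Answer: 36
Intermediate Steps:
36 + 0*(-36) = 36 + 0 = 36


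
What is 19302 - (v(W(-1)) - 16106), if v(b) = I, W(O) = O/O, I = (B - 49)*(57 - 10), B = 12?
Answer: 37147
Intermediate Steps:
I = -1739 (I = (12 - 49)*(57 - 10) = -37*47 = -1739)
W(O) = 1
v(b) = -1739
19302 - (v(W(-1)) - 16106) = 19302 - (-1739 - 16106) = 19302 - 1*(-17845) = 19302 + 17845 = 37147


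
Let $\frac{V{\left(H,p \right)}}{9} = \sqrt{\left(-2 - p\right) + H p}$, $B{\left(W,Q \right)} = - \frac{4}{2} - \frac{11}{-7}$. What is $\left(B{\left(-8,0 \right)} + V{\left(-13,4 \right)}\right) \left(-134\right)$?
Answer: $\frac{402}{7} - 1206 i \sqrt{58} \approx 57.429 - 9184.6 i$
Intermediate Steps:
$B{\left(W,Q \right)} = - \frac{3}{7}$ ($B{\left(W,Q \right)} = \left(-4\right) \frac{1}{2} - - \frac{11}{7} = -2 + \frac{11}{7} = - \frac{3}{7}$)
$V{\left(H,p \right)} = 9 \sqrt{-2 - p + H p}$ ($V{\left(H,p \right)} = 9 \sqrt{\left(-2 - p\right) + H p} = 9 \sqrt{-2 - p + H p}$)
$\left(B{\left(-8,0 \right)} + V{\left(-13,4 \right)}\right) \left(-134\right) = \left(- \frac{3}{7} + 9 \sqrt{-2 - 4 - 52}\right) \left(-134\right) = \left(- \frac{3}{7} + 9 \sqrt{-58}\right) \left(-134\right) = \left(- \frac{3}{7} + 9 i \sqrt{58}\right) \left(-134\right) = \frac{402}{7} - 1206 i \sqrt{58}$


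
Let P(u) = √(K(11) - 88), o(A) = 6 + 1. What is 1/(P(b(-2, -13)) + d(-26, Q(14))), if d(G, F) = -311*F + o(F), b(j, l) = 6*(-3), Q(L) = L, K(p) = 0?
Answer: -4347/18896497 - 2*I*√22/18896497 ≈ -0.00023004 - 4.9643e-7*I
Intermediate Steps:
o(A) = 7
b(j, l) = -18
d(G, F) = 7 - 311*F (d(G, F) = -311*F + 7 = 7 - 311*F)
P(u) = 2*I*√22 (P(u) = √(0 - 88) = √(-88) = 2*I*√22)
1/(P(b(-2, -13)) + d(-26, Q(14))) = 1/(2*I*√22 + (7 - 311*14)) = 1/(2*I*√22 + (7 - 4354)) = 1/(2*I*√22 - 4347) = 1/(-4347 + 2*I*√22)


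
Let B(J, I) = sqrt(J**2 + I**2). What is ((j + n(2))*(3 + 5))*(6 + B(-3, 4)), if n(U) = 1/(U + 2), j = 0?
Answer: 22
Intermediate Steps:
n(U) = 1/(2 + U)
B(J, I) = sqrt(I**2 + J**2)
((j + n(2))*(3 + 5))*(6 + B(-3, 4)) = ((0 + 1/(2 + 2))*(3 + 5))*(6 + sqrt(4**2 + (-3)**2)) = ((0 + 1/4)*8)*(6 + sqrt(16 + 9)) = ((0 + 1/4)*8)*(6 + sqrt(25)) = ((1/4)*8)*(6 + 5) = 2*11 = 22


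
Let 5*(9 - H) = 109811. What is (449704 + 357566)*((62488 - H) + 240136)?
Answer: 262021436244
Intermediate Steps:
H = -109766/5 (H = 9 - ⅕*109811 = 9 - 109811/5 = -109766/5 ≈ -21953.)
(449704 + 357566)*((62488 - H) + 240136) = (449704 + 357566)*((62488 - 1*(-109766/5)) + 240136) = 807270*((62488 + 109766/5) + 240136) = 807270*(422206/5 + 240136) = 807270*(1622886/5) = 262021436244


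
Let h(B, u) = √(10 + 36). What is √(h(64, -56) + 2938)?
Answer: √(2938 + √46) ≈ 54.266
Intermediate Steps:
h(B, u) = √46
√(h(64, -56) + 2938) = √(√46 + 2938) = √(2938 + √46)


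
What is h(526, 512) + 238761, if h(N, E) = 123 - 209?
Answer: 238675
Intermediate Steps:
h(N, E) = -86
h(526, 512) + 238761 = -86 + 238761 = 238675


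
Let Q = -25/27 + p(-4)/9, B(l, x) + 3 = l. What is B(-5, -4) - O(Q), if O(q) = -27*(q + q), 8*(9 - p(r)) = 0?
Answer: -4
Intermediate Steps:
p(r) = 9 (p(r) = 9 - ⅛*0 = 9 + 0 = 9)
B(l, x) = -3 + l
Q = 2/27 (Q = -25/27 + 9/9 = -25*1/27 + 9*(⅑) = -25/27 + 1 = 2/27 ≈ 0.074074)
O(q) = -54*q
B(-5, -4) - O(Q) = (-3 - 5) - (-54)*2/27 = -8 - 1*(-4) = -8 + 4 = -4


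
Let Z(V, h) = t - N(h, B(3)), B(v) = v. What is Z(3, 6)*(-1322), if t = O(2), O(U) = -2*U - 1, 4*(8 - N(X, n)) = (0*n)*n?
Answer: 17186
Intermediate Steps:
N(X, n) = 8 (N(X, n) = 8 - 0*n*n/4 = 8 - 0*n = 8 - ¼*0 = 8 + 0 = 8)
O(U) = -1 - 2*U
t = -5 (t = -1 - 2*2 = -1 - 4 = -5)
Z(V, h) = -13 (Z(V, h) = -5 - 1*8 = -5 - 8 = -13)
Z(3, 6)*(-1322) = -13*(-1322) = 17186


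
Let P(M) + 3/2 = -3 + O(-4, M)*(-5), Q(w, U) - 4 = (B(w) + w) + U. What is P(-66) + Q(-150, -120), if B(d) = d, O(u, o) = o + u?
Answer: -141/2 ≈ -70.500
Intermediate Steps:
Q(w, U) = 4 + U + 2*w (Q(w, U) = 4 + ((w + w) + U) = 4 + (2*w + U) = 4 + (U + 2*w) = 4 + U + 2*w)
P(M) = 31/2 - 5*M (P(M) = -3/2 + (-3 + (M - 4)*(-5)) = -3/2 + (-3 + (-4 + M)*(-5)) = -3/2 + (-3 + (20 - 5*M)) = -3/2 + (17 - 5*M) = 31/2 - 5*M)
P(-66) + Q(-150, -120) = (31/2 - 5*(-66)) + (4 - 120 + 2*(-150)) = (31/2 + 330) + (4 - 120 - 300) = 691/2 - 416 = -141/2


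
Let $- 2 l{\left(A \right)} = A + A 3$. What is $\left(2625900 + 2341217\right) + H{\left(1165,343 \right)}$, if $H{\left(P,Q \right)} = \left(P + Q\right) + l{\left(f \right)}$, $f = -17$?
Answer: $4968659$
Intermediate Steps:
$l{\left(A \right)} = - 2 A$ ($l{\left(A \right)} = - \frac{A + A 3}{2} = - \frac{A + 3 A}{2} = - \frac{4 A}{2} = - 2 A$)
$H{\left(P,Q \right)} = 34 + P + Q$ ($H{\left(P,Q \right)} = \left(P + Q\right) - -34 = \left(P + Q\right) + 34 = 34 + P + Q$)
$\left(2625900 + 2341217\right) + H{\left(1165,343 \right)} = \left(2625900 + 2341217\right) + \left(34 + 1165 + 343\right) = 4967117 + 1542 = 4968659$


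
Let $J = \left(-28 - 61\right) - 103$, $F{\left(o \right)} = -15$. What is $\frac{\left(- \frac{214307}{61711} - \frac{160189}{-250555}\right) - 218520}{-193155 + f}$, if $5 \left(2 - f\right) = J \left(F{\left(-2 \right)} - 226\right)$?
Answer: $\frac{3378799963951606}{3129623138849077} \approx 1.0796$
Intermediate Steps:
$J = -192$ ($J = -89 - 103 = -192$)
$f = - \frac{46262}{5}$ ($f = 2 - \frac{\left(-192\right) \left(-15 - 226\right)}{5} = 2 - \frac{\left(-192\right) \left(-241\right)}{5} = 2 - \frac{46272}{5} = - \frac{46262}{5} \approx -9252.4$)
$\frac{\left(- \frac{214307}{61711} - \frac{160189}{-250555}\right) - 218520}{-193155 + f} = \frac{\left(- \frac{214307}{61711} - \frac{160189}{-250555}\right) - 218520}{-193155 - \frac{46262}{5}} = \frac{\left(\left(-214307\right) \frac{1}{61711} - - \frac{160189}{250555}\right) - 218520}{- \frac{1012037}{5}} = \left(\left(- \frac{214307}{61711} + \frac{160189}{250555}\right) - 218520\right) \left(- \frac{5}{1012037}\right) = \left(- \frac{43810267006}{15461999605} - 218520\right) \left(- \frac{5}{1012037}\right) = \left(- \frac{3378799963951606}{15461999605}\right) \left(- \frac{5}{1012037}\right) = \frac{3378799963951606}{3129623138849077}$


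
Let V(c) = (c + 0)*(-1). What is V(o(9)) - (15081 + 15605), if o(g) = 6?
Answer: -30692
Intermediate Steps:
V(c) = -c (V(c) = c*(-1) = -c)
V(o(9)) - (15081 + 15605) = -1*6 - (15081 + 15605) = -6 - 1*30686 = -6 - 30686 = -30692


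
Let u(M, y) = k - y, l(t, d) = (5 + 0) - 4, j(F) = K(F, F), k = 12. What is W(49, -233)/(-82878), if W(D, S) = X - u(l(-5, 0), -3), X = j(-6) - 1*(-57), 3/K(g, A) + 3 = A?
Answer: -125/248634 ≈ -0.00050275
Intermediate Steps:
K(g, A) = 3/(-3 + A)
j(F) = 3/(-3 + F)
l(t, d) = 1 (l(t, d) = 5 - 4 = 1)
u(M, y) = 12 - y
X = 170/3 (X = 3/(-3 - 6) - 1*(-57) = 3/(-9) + 57 = 3*(-⅑) + 57 = -⅓ + 57 = 170/3 ≈ 56.667)
W(D, S) = 125/3 (W(D, S) = 170/3 - (12 - 1*(-3)) = 170/3 - (12 + 3) = 170/3 - 1*15 = 170/3 - 15 = 125/3)
W(49, -233)/(-82878) = (125/3)/(-82878) = (125/3)*(-1/82878) = -125/248634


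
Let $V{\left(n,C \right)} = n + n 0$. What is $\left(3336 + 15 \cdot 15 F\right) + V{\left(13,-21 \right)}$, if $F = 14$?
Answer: $6499$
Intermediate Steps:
$V{\left(n,C \right)} = n$ ($V{\left(n,C \right)} = n + 0 = n$)
$\left(3336 + 15 \cdot 15 F\right) + V{\left(13,-21 \right)} = \left(3336 + 15 \cdot 15 \cdot 14\right) + 13 = \left(3336 + 225 \cdot 14\right) + 13 = \left(3336 + 3150\right) + 13 = 6486 + 13 = 6499$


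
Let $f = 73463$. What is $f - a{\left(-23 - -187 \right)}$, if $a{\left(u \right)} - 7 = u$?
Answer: $73292$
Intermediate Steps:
$a{\left(u \right)} = 7 + u$
$f - a{\left(-23 - -187 \right)} = 73463 - \left(7 - -164\right) = 73463 - \left(7 + \left(-23 + 187\right)\right) = 73463 - \left(7 + 164\right) = 73463 - 171 = 73292$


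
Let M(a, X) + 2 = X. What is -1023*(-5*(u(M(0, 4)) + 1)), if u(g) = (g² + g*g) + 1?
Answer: 51150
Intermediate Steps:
M(a, X) = -2 + X
u(g) = 1 + 2*g² (u(g) = (g² + g²) + 1 = 2*g² + 1 = 1 + 2*g²)
-1023*(-5*(u(M(0, 4)) + 1)) = -1023*(-5*((1 + 2*(-2 + 4)²) + 1)) = -1023*(-5*((1 + 2*2²) + 1)) = -1023*(-5*((1 + 2*4) + 1)) = -1023*(-5*((1 + 8) + 1)) = -1023*(-5*(9 + 1)) = -1023*(-5*10) = -1023*(-50) = -1*(-51150) = 51150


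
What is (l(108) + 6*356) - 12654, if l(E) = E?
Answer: -10410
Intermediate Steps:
(l(108) + 6*356) - 12654 = (108 + 6*356) - 12654 = (108 + 2136) - 12654 = 2244 - 12654 = -10410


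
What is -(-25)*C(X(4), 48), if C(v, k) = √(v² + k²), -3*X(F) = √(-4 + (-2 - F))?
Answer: 25*√20726/3 ≈ 1199.7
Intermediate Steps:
X(F) = -√(-6 - F)/3 (X(F) = -√(-4 + (-2 - F))/3 = -√(-6 - F)/3)
C(v, k) = √(k² + v²)
-(-25)*C(X(4), 48) = -(-25)*√(48² + (-√(-6 - 1*4)/3)²) = -(-25)*√(2304 + (-√(-6 - 4)/3)²) = -(-25)*√(2304 + (-I*√10/3)²) = -(-25)*√(2304 - 10/9) = -(-25)*√(20726/9) = -(-25)*√20726/3 = 25*√20726/3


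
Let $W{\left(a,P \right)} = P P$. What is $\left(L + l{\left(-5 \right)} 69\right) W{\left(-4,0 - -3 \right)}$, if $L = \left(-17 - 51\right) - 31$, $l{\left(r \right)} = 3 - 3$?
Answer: $-891$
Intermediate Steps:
$l{\left(r \right)} = 0$ ($l{\left(r \right)} = 3 - 3 = 0$)
$L = -99$ ($L = -68 - 31 = -99$)
$W{\left(a,P \right)} = P^{2}$
$\left(L + l{\left(-5 \right)} 69\right) W{\left(-4,0 - -3 \right)} = \left(-99 + 0 \cdot 69\right) \left(0 - -3\right)^{2} = \left(-99 + 0\right) \left(0 + 3\right)^{2} = - 99 \cdot 3^{2} = \left(-99\right) 9 = -891$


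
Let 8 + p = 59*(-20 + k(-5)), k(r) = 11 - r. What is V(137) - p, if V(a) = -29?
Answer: 215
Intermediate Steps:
p = -244 (p = -8 + 59*(-20 + (11 - 1*(-5))) = -8 + 59*(-20 + (11 + 5)) = -8 + 59*(-20 + 16) = -8 + 59*(-4) = -8 - 236 = -244)
V(137) - p = -29 - 1*(-244) = -29 + 244 = 215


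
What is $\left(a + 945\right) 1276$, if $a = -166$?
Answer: $994004$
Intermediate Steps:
$\left(a + 945\right) 1276 = \left(-166 + 945\right) 1276 = 779 \cdot 1276 = 994004$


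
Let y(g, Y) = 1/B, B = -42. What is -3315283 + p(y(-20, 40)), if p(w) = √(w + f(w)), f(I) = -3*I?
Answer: -3315283 + √21/21 ≈ -3.3153e+6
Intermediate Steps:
y(g, Y) = -1/42 (y(g, Y) = 1/(-42) = -1/42)
p(w) = √2*√(-w) (p(w) = √(w - 3*w) = √(-2*w) = √2*√(-w))
-3315283 + p(y(-20, 40)) = -3315283 + √2*√(-1*(-1/42)) = -3315283 + √2*√(1/42) = -3315283 + √2*(√42/42) = -3315283 + √21/21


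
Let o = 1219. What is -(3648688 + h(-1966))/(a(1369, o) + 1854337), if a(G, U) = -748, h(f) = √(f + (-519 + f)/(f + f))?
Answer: -3648688/1853589 - I*√7596453941/3644155974 ≈ -1.9684 - 2.3917e-5*I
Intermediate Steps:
h(f) = √(f + (-519 + f)/(2*f)) (h(f) = √(f + (-519 + f)/((2*f))) = √(f + (-519 + f)*(1/(2*f))) = √(f + (-519 + f)/(2*f)))
-(3648688 + h(-1966))/(a(1369, o) + 1854337) = -(3648688 + √(2 - 1038/(-1966) + 4*(-1966))/2)/(-748 + 1854337) = -(3648688 + √(2 - 1038*(-1/1966) - 7864)/2)/1853589 = -(3648688 + √(2 + 519/983 - 7864)/2)/1853589 = -(3648688 + √(-7727827/983)/2)/1853589 = -(3648688 + (I*√7596453941/983)/2)/1853589 = -(3648688 + I*√7596453941/1966)/1853589 = -(3648688/1853589 + I*√7596453941/3644155974) = -3648688/1853589 - I*√7596453941/3644155974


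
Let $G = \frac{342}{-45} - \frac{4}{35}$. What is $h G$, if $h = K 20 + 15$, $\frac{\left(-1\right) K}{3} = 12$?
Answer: $\frac{38070}{7} \approx 5438.6$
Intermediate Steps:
$K = -36$ ($K = \left(-3\right) 12 = -36$)
$h = -705$ ($h = \left(-36\right) 20 + 15 = -720 + 15 = -705$)
$G = - \frac{54}{7}$ ($G = 342 \left(- \frac{1}{45}\right) - \frac{4}{35} = - \frac{38}{5} - \frac{4}{35} = - \frac{54}{7} \approx -7.7143$)
$h G = \left(-705\right) \left(- \frac{54}{7}\right) = \frac{38070}{7}$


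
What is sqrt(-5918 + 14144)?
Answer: 3*sqrt(914) ≈ 90.697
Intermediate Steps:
sqrt(-5918 + 14144) = sqrt(8226) = 3*sqrt(914)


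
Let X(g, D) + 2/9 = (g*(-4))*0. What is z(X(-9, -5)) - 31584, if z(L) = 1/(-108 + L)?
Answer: -30762825/974 ≈ -31584.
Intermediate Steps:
X(g, D) = -2/9 (X(g, D) = -2/9 + (g*(-4))*0 = -2/9 - 4*g*0 = -2/9 + 0 = -2/9)
z(X(-9, -5)) - 31584 = 1/(-108 - 2/9) - 31584 = 1/(-974/9) - 31584 = -9/974 - 31584 = -30762825/974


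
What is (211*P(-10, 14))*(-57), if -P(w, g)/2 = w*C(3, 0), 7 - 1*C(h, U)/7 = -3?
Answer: -16837800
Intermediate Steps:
C(h, U) = 70 (C(h, U) = 49 - 7*(-3) = 49 + 21 = 70)
P(w, g) = -140*w (P(w, g) = -2*w*70 = -140*w)
(211*P(-10, 14))*(-57) = (211*(-140*(-10)))*(-57) = (211*1400)*(-57) = 295400*(-57) = -16837800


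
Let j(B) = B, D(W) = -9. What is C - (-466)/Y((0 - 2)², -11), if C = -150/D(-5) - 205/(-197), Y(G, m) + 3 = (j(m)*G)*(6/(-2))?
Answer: 180599/8471 ≈ 21.320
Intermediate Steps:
Y(G, m) = -3 - 3*G*m (Y(G, m) = -3 + (m*G)*(6/(-2)) = -3 + (G*m)*(6*(-½)) = -3 + (G*m)*(-3) = -3 - 3*G*m)
C = 10465/591 (C = -150/(-9) - 205/(-197) = -150*(-⅑) - 205*(-1/197) = 50/3 + 205/197 = 10465/591 ≈ 17.707)
C - (-466)/Y((0 - 2)², -11) = 10465/591 - (-466)/(-3 - 3*(0 - 2)²*(-11)) = 10465/591 - (-466)/(-3 - 3*(-2)²*(-11)) = 10465/591 - (-466)/(-3 - 3*4*(-11)) = 10465/591 - (-466)/(-3 + 132) = 10465/591 - (-466)/129 = 10465/591 - 1*(-466/129) = 10465/591 + 466/129 = 180599/8471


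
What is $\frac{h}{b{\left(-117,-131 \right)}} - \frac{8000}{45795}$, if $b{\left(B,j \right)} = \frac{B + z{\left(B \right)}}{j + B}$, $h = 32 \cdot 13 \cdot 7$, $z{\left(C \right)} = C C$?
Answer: $- \frac{42539264}{796833} \approx -53.385$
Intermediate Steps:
$z{\left(C \right)} = C^{2}$
$h = 2912$ ($h = 416 \cdot 7 = 2912$)
$b{\left(B,j \right)} = \frac{B + B^{2}}{B + j}$ ($b{\left(B,j \right)} = \frac{B + B^{2}}{j + B} = \frac{B + B^{2}}{B + j}$)
$\frac{h}{b{\left(-117,-131 \right)}} - \frac{8000}{45795} = \frac{2912}{\left(-117\right) \frac{1}{-117 - 131} \left(1 - 117\right)} - \frac{8000}{45795} = \frac{2912}{\left(-117\right) \frac{1}{-248} \left(-116\right)} - \frac{1600}{9159} = \frac{2912}{\left(-117\right) \left(- \frac{1}{248}\right) \left(-116\right)} - \frac{1600}{9159} = \frac{2912}{- \frac{3393}{62}} - \frac{1600}{9159} = 2912 \left(- \frac{62}{3393}\right) - \frac{1600}{9159} = - \frac{13888}{261} - \frac{1600}{9159} = - \frac{42539264}{796833}$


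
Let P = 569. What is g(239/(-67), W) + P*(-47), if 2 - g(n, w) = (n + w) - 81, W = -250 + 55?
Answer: -1772916/67 ≈ -26461.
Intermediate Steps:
W = -195
g(n, w) = 83 - n - w (g(n, w) = 2 - ((n + w) - 81) = 2 - (-81 + n + w) = 2 + (81 - n - w) = 83 - n - w)
g(239/(-67), W) + P*(-47) = (83 - 239/(-67) - 1*(-195)) + 569*(-47) = (83 - 239*(-1)/67 + 195) - 26743 = (83 - 1*(-239/67) + 195) - 26743 = (83 + 239/67 + 195) - 26743 = 18865/67 - 26743 = -1772916/67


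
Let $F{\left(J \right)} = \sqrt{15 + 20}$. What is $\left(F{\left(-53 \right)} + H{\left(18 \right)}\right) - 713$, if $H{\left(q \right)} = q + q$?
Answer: $-677 + \sqrt{35} \approx -671.08$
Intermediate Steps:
$F{\left(J \right)} = \sqrt{35}$
$H{\left(q \right)} = 2 q$
$\left(F{\left(-53 \right)} + H{\left(18 \right)}\right) - 713 = \left(\sqrt{35} + 2 \cdot 18\right) - 713 = \left(\sqrt{35} + 36\right) - 713 = \left(36 + \sqrt{35}\right) - 713 = -677 + \sqrt{35}$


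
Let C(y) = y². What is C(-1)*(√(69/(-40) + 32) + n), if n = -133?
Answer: -133 + √12110/20 ≈ -127.50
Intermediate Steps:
C(-1)*(√(69/(-40) + 32) + n) = (-1)²*(√(69/(-40) + 32) - 133) = 1*(√(69*(-1/40) + 32) - 133) = 1*(√(-69/40 + 32) - 133) = 1*(√(1211/40) - 133) = 1*(√12110/20 - 133) = 1*(-133 + √12110/20) = -133 + √12110/20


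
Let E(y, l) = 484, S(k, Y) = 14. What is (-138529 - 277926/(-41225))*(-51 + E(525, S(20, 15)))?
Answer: -2472681182867/41225 ≈ -5.9980e+7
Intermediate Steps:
(-138529 - 277926/(-41225))*(-51 + E(525, S(20, 15))) = (-138529 - 277926/(-41225))*(-51 + 484) = (-138529 - 277926*(-1/41225))*433 = (-138529 + 277926/41225)*433 = -5710580099/41225*433 = -2472681182867/41225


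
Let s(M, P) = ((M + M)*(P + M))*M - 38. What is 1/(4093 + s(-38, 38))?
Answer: 1/4055 ≈ 0.00024661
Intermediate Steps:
s(M, P) = -38 + 2*M**2*(M + P) (s(M, P) = ((2*M)*(M + P))*M - 38 = (2*M*(M + P))*M - 38 = 2*M**2*(M + P) - 38 = -38 + 2*M**2*(M + P))
1/(4093 + s(-38, 38)) = 1/(4093 + (-38 + 2*(-38)**3 + 2*38*(-38)**2)) = 1/(4093 + (-38 + 2*(-54872) + 2*38*1444)) = 1/(4093 + (-38 - 109744 + 109744)) = 1/(4093 - 38) = 1/4055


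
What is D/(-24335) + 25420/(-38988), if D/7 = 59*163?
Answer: -810807218/237193245 ≈ -3.4183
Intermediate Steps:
D = 67319 (D = 7*(59*163) = 7*9617 = 67319)
D/(-24335) + 25420/(-38988) = 67319/(-24335) + 25420/(-38988) = 67319*(-1/24335) + 25420*(-1/38988) = -67319/24335 - 6355/9747 = -810807218/237193245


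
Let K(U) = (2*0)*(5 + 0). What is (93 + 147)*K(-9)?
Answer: 0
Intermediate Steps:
K(U) = 0 (K(U) = 0*5 = 0)
(93 + 147)*K(-9) = (93 + 147)*0 = 240*0 = 0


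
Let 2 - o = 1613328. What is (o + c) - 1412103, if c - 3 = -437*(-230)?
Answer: -2924916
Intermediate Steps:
c = 100513 (c = 3 - 437*(-230) = 3 + 100510 = 100513)
o = -1613326 (o = 2 - 1*1613328 = 2 - 1613328 = -1613326)
(o + c) - 1412103 = (-1613326 + 100513) - 1412103 = -1512813 - 1412103 = -2924916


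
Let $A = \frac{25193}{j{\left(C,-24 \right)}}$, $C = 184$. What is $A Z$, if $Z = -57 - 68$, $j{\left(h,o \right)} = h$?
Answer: $- \frac{3149125}{184} \approx -17115.0$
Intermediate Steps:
$A = \frac{25193}{184} \approx 136.92$
$Z = -125$
$A Z = \frac{25193}{184} \left(-125\right) = - \frac{3149125}{184}$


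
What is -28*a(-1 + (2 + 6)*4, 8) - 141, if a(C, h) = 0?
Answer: -141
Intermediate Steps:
-28*a(-1 + (2 + 6)*4, 8) - 141 = -28*0 - 141 = 0 - 141 = -141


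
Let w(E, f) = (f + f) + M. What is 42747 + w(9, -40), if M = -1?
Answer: 42666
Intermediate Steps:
w(E, f) = -1 + 2*f (w(E, f) = (f + f) - 1 = 2*f - 1 = -1 + 2*f)
42747 + w(9, -40) = 42747 + (-1 + 2*(-40)) = 42747 + (-1 - 80) = 42747 - 81 = 42666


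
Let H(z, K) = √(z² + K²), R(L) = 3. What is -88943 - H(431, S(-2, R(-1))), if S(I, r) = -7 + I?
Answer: -88943 - √185842 ≈ -89374.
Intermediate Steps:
H(z, K) = √(K² + z²)
-88943 - H(431, S(-2, R(-1))) = -88943 - √((-7 - 2)² + 431²) = -88943 - √((-9)² + 185761) = -88943 - √(81 + 185761) = -88943 - √185842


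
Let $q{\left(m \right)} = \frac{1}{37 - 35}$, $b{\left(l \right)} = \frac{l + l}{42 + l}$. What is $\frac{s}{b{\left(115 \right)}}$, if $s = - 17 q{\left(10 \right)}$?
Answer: $- \frac{2669}{460} \approx -5.8022$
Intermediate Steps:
$b{\left(l \right)} = \frac{2 l}{42 + l}$
$q{\left(m \right)} = \frac{1}{2}$
$s = - \frac{17}{2}$ ($s = \left(-17\right) \frac{1}{2} = - \frac{17}{2} \approx -8.5$)
$\frac{s}{b{\left(115 \right)}} = - \frac{17}{2 \cdot 2 \cdot 115 \frac{1}{42 + 115}} = - \frac{17}{2 \cdot 2 \cdot 115 \cdot \frac{1}{157}} = - \frac{17}{2 \cdot \frac{230}{157}} = \left(- \frac{17}{2}\right) \frac{157}{230} = - \frac{2669}{460}$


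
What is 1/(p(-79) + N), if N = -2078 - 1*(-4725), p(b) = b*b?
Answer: 1/8888 ≈ 0.00011251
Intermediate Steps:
p(b) = b²
N = 2647 (N = -2078 + 4725 = 2647)
1/(p(-79) + N) = 1/((-79)² + 2647) = 1/(6241 + 2647) = 1/8888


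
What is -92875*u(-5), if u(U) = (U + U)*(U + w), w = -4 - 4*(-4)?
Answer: 6501250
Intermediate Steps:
w = 12 (w = -4 + 16 = 12)
u(U) = 2*U*(12 + U) (u(U) = (U + U)*(U + 12) = (2*U)*(12 + U) = 2*U*(12 + U))
-92875*u(-5) = -185750*(-5)*(12 - 5) = -185750*(-5)*7 = -92875*(-70) = 6501250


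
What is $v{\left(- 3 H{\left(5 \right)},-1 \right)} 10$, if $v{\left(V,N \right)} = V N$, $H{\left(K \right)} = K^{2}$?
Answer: $750$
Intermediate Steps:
$v{\left(V,N \right)} = N V$
$v{\left(- 3 H{\left(5 \right)},-1 \right)} 10 = - \left(-3\right) 5^{2} \cdot 10 = - \left(-3\right) 25 \cdot 10 = \left(-1\right) \left(-75\right) 10 = 75 \cdot 10 = 750$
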